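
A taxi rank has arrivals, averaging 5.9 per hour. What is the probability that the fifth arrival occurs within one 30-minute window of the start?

0.1764

Over the interval, μ = 5.9 × 0.5 = 2.95 (a 30-minute window = 0.5 hours).
The fifth arrival falls in the interval iff at least 5 events occur there: P(S_5 ≤ t) = P(N ≥ 5) = 1 − P(N ≤ 4) ≈ 0.1764.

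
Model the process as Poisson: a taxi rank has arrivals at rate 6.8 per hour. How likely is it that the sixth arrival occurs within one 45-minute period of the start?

Over the interval, μ = 6.8 × 0.75 = 5.1 (a 45-minute period = 0.75 hours).
The sixth arrival falls in the interval iff at least 6 events occur there: P(S_6 ≤ t) = P(N ≥ 6) = 1 − P(N ≤ 5) ≈ 0.4016.

0.4016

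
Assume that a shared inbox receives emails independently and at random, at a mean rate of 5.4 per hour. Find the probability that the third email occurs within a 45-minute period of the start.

0.7691

Over the interval, μ = 5.4 × 0.75 = 4.05 (a 45-minute period = 0.75 hours).
The third arrival falls in the interval iff at least 3 events occur there: P(S_3 ≤ t) = P(N ≥ 3) = 1 − P(N ≤ 2) ≈ 0.7691.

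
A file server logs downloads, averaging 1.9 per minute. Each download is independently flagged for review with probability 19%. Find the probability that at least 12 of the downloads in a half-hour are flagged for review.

0.4004

Thinning: the downloads that are flagged for review themselves form a Poisson process with rate 0.19 × 1.9 = 0.361 per minute.
Over the interval, μ = 0.361 × 30 = 10.83 (a half-hour = 30 minutes).
P(N ≥ 12) = 1 − P(N ≤ 11) ≈ 0.4004.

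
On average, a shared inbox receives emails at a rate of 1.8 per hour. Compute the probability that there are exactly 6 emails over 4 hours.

0.1445

Over the interval, μ = 1.8 × 4 = 7.2 (4 hours).
P(N = 6) = e^(−μ) μ^6/6! = e^(−7.2) · 7.2^6/720 ≈ 0.1445.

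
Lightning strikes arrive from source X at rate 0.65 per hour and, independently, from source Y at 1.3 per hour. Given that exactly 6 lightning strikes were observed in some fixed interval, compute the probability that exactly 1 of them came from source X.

Given the total, each event is independently from source X with probability p = λ_X/(λ_X+λ_Y) = 0.65/1.95 ≈ 0.3333.
So K ~ Binomial(6, 0.65/1.95): P(K = 1) = C(6,1) · (0.65/1.95)^1 · (1.3/1.95)^5 ≈ 0.2634.

0.2634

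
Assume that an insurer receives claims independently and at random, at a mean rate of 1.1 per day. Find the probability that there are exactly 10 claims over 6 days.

Over the interval, μ = 1.1 × 6 = 6.6 (6 days).
P(N = 10) = e^(−μ) μ^10/10! = e^(−6.6) · 6.6^10/3628800 ≈ 0.0588.

0.0588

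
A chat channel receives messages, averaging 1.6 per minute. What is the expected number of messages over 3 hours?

288

E[N] = λt = 1.6 × 180 = 288 (3 hours = 180 minutes).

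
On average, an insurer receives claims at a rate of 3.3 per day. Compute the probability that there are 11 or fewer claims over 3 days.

0.7081

Over the interval, μ = 3.3 × 3 = 9.9 (3 days).
P(N ≤ 11) = Σ_{j=0}^{11} e^(−μ) μ^j/j! ≈ 0.7081.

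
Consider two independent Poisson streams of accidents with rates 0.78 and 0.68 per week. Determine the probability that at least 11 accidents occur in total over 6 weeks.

Independent Poisson processes superpose: combined rate λ = 0.78 + 0.68 = 1.46 per week.
Over the interval, μ = 1.46 × 6 = 8.76 (6 weeks).
P(N ≥ 11) = 1 − P(N ≤ 10) ≈ 0.2660.

0.2660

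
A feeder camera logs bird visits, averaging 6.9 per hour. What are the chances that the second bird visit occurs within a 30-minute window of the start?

Over the interval, μ = 6.9 × 0.5 = 3.45 (a 30-minute window = 0.5 hours).
The second arrival falls in the interval iff at least 2 events occur there: P(S_2 ≤ t) = P(N ≥ 2) = 1 − P(N ≤ 1) ≈ 0.8587.

0.8587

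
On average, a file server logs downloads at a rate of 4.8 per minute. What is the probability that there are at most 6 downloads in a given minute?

0.7908

With mean μ = 4.8 per minute,
P(N ≤ 6) = Σ_{j=0}^{6} e^(−μ) μ^j/j! ≈ 0.7908.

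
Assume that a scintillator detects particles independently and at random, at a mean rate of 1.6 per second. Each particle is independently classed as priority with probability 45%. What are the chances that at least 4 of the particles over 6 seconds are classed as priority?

0.6264

Thinning: the particles that are classed as priority themselves form a Poisson process with rate 0.45 × 1.6 = 0.72 per second.
Over the interval, μ = 0.72 × 6 = 4.32 (6 seconds).
P(N ≥ 4) = 1 − P(N ≤ 3) ≈ 0.6264.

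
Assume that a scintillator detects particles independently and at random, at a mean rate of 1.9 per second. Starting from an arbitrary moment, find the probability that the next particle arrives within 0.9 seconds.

Inter-arrival times are exponential with rate λ = 1.9 per second.
P(T ≤ 0.9) = 1 − e^(−λt) = 1 − e^(−1.9 × 0.9) = 1 − e^(−1.71) ≈ 0.8191.

0.8191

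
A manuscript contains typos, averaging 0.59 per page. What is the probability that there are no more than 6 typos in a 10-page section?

0.6224

Over the interval, μ = 0.59 × 10 = 5.9 (a 10-page section = 10 pages).
P(N ≤ 6) = Σ_{j=0}^{6} e^(−μ) μ^j/j! ≈ 0.6224.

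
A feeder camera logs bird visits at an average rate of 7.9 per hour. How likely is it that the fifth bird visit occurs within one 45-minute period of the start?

Over the interval, μ = 7.9 × 0.75 = 5.925 (a 45-minute period = 0.75 hours).
The fifth arrival falls in the interval iff at least 5 events occur there: P(S_5 ≤ t) = P(N ≥ 5) = 1 − P(N ≤ 4) ≈ 0.7048.

0.7048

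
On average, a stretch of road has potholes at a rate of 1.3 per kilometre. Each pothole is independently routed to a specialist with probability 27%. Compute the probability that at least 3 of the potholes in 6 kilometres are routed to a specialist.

0.3520

Thinning: the potholes that are routed to a specialist themselves form a Poisson process with rate 0.27 × 1.3 = 0.351 per kilometre.
Over the interval, μ = 0.351 × 6 = 2.106 (6 kilometres).
P(N ≥ 3) = 1 − P(N ≤ 2) ≈ 0.3520.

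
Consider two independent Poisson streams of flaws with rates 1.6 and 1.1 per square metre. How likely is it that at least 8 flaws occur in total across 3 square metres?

Independent Poisson processes superpose: combined rate λ = 1.6 + 1.1 = 2.7 per square metre.
Over the interval, μ = 2.7 × 3 = 8.1 (3 square metres).
P(N ≥ 8) = 1 − P(N ≤ 7) ≈ 0.5609.

0.5609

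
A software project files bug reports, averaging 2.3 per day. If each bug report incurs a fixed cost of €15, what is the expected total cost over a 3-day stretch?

E[N] = 2.3 × 3 = 6.9 (a 3-day stretch = 3 days); E[cost] = 6.9 × €15 = €103.5.

€103.5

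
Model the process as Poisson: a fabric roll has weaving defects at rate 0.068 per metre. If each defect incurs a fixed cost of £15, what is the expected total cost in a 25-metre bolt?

E[N] = 0.068 × 25 = 1.7 (a 25-metre bolt = 25 metres); E[cost] = 1.7 × £15 = £25.5.

£25.5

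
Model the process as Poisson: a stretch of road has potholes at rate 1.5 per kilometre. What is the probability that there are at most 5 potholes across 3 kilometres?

0.7029

Over the interval, μ = 1.5 × 3 = 4.5 (3 kilometres).
P(N ≤ 5) = Σ_{j=0}^{5} e^(−μ) μ^j/j! ≈ 0.7029.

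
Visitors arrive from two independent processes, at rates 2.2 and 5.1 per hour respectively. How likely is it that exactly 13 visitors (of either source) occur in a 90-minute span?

0.0917

Independent Poisson processes superpose: combined rate λ = 2.2 + 5.1 = 7.3 per hour.
Over the interval, μ = 7.3 × 1.5 = 10.95 (a 90-minute span = 1.5 hours).
P(N = 13) = e^(−10.95) · 10.95^13/13! ≈ 0.0917.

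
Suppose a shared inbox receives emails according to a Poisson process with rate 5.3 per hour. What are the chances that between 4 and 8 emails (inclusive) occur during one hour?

With mean μ = 5.3 per hour,
P(4 ≤ N ≤ 8) = Σ_{j=4}^{8} e^(−5.3) · 5.3^j/j! ≈ 0.6851.

0.6851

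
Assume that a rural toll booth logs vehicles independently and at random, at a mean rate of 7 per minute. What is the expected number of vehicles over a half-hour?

E[N] = λt = 7 × 30 = 210 (a half-hour = 30 minutes).

210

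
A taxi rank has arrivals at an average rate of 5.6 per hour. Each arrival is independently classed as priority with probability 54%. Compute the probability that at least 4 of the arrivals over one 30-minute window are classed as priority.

Thinning: the arrivals that are classed as priority themselves form a Poisson process with rate 0.54 × 5.6 = 3.024 per hour.
Over the interval, μ = 3.024 × 0.5 = 1.512 (a 30-minute window = 0.5 hours).
P(N ≥ 4) = 1 − P(N ≤ 3) ≈ 0.0672.

0.0672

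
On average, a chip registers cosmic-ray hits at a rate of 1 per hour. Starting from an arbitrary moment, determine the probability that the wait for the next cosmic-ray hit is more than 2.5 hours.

0.0821

The wait for the next event is exponential with rate λ = 1 per hour.
P(T > 2.5) = e^(−λt) = e^(−1 × 2.5) = e^(−2.5) ≈ 0.0821.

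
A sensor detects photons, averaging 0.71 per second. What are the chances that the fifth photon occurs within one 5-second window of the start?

0.2840

Over the interval, μ = 0.71 × 5 = 3.55 (a 5-second window = 5 seconds).
The fifth arrival falls in the interval iff at least 5 events occur there: P(S_5 ≤ t) = P(N ≥ 5) = 1 − P(N ≤ 4) ≈ 0.2840.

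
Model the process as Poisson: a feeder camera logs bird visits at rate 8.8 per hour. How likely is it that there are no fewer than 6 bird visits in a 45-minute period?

Over the interval, μ = 8.8 × 0.75 = 6.6 (a 45-minute period = 0.75 hours).
P(N ≥ 6) = 1 − P(N ≤ 5) = 1 − Σ_{j=0}^{5} e^(−μ) μ^j/j! ≈ 0.6453.

0.6453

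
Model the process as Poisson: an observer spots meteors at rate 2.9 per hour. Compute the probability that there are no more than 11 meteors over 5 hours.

Over the interval, μ = 2.9 × 5 = 14.5 (5 hours).
P(N ≤ 11) = Σ_{j=0}^{11} e^(−μ) μ^j/j! ≈ 0.2201.

0.2201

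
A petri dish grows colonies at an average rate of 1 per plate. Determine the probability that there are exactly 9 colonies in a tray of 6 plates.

0.0688

Over the interval, μ = 1 × 6 = 6 (a tray of 6 plates = 6 plates).
P(N = 9) = e^(−μ) μ^9/9! = e^(−6) · 6^9/362880 ≈ 0.0688.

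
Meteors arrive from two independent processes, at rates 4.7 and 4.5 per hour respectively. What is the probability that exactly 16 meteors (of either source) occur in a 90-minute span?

Independent Poisson processes superpose: combined rate λ = 4.7 + 4.5 = 9.2 per hour.
Over the interval, μ = 9.2 × 1.5 = 13.8 (a 90-minute span = 1.5 hours).
P(N = 16) = e^(−13.8) · 13.8^16/16! ≈ 0.0840.

0.0840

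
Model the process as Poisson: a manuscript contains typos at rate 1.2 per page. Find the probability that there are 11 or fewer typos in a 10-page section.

0.4616

Over the interval, μ = 1.2 × 10 = 12 (a 10-page section = 10 pages).
P(N ≤ 11) = Σ_{j=0}^{11} e^(−μ) μ^j/j! ≈ 0.4616.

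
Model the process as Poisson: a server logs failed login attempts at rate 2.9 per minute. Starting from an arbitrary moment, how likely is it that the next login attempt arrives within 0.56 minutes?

Inter-arrival times are exponential with rate λ = 2.9 per minute.
P(T ≤ 0.56) = 1 − e^(−λt) = 1 − e^(−2.9 × 0.56) = 1 − e^(−1.624) ≈ 0.8029.

0.8029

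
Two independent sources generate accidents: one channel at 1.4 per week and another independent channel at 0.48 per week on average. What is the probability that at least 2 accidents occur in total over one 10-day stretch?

Independent Poisson processes superpose: combined rate λ = 1.4 + 0.48 = 1.88 per week.
Over the interval, μ = 1.88 × 10/7 ≈ 2.68571 (a 10-day stretch = 10/7 weeks).
P(N ≥ 2) = 1 − P(N ≤ 1) ≈ 0.7487.

0.7487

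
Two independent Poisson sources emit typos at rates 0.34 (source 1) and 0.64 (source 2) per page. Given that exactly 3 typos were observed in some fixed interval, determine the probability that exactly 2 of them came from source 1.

Given the total, each event is independently from source 1 with probability p = λ_1/(λ_1+λ_2) = 0.34/0.98 ≈ 0.3469.
So K ~ Binomial(3, 0.34/0.98): P(K = 2) = C(3,2) · (0.34/0.98)^2 · (0.64/0.98)^1 ≈ 0.2358.

0.2358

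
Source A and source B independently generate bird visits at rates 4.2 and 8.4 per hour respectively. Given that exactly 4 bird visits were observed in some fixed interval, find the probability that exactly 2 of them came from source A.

Given the total, each event is independently from source A with probability p = λ_A/(λ_A+λ_B) = 4.2/12.6 ≈ 0.3333.
So K ~ Binomial(4, 4.2/12.6): P(K = 2) = C(4,2) · (4.2/12.6)^2 · (8.4/12.6)^2 ≈ 0.2963.

0.2963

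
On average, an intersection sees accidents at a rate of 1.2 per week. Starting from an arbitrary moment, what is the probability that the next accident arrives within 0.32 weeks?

0.3189

Inter-arrival times are exponential with rate λ = 1.2 per week.
P(T ≤ 0.32) = 1 − e^(−λt) = 1 − e^(−1.2 × 0.32) = 1 − e^(−0.384) ≈ 0.3189.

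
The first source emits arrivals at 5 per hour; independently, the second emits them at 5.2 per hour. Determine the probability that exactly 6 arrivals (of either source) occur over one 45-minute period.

0.1325

Independent Poisson processes superpose: combined rate λ = 5 + 5.2 = 10.2 per hour.
Over the interval, μ = 10.2 × 0.75 = 7.65 (a 45-minute period = 0.75 hours).
P(N = 6) = e^(−7.65) · 7.65^6/6! ≈ 0.1325.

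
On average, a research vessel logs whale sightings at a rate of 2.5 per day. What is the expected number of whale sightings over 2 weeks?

35

E[N] = λt = 2.5 × 14 = 35 (2 weeks = 14 days).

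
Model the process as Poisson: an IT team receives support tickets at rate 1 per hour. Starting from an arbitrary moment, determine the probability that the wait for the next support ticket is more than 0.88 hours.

0.4148

The wait for the next event is exponential with rate λ = 1 per hour.
P(T > 0.88) = e^(−λt) = e^(−1 × 0.88) = e^(−0.88) ≈ 0.4148.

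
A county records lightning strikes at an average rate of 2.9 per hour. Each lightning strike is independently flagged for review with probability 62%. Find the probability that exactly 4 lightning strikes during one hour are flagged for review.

Thinning: the lightning strikes that are flagged for review themselves form a Poisson process with rate 0.62 × 2.9 = 1.798 per hour.
So μ = 1.798.
P(N = 4) = e^(−1.798) · 1.798^4/4! ≈ 0.0721.

0.0721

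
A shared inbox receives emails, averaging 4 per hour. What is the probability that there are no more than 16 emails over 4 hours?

0.5660

Over the interval, μ = 4 × 4 = 16 (4 hours).
P(N ≤ 16) = Σ_{j=0}^{16} e^(−μ) μ^j/j! ≈ 0.5660.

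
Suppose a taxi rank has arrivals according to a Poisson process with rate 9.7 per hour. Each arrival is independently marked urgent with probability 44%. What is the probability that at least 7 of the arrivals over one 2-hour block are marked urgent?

Thinning: the arrivals that are marked urgent themselves form a Poisson process with rate 0.44 × 9.7 = 4.268 per hour.
Over the interval, μ = 4.268 × 2 = 8.536 (a 2-hour block = 2 hours).
P(N ≥ 7) = 1 − P(N ≤ 6) ≈ 0.7476.

0.7476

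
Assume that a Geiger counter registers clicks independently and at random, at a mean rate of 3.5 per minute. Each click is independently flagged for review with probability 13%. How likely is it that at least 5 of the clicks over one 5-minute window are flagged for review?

0.0809

Thinning: the clicks that are flagged for review themselves form a Poisson process with rate 0.13 × 3.5 = 0.455 per minute.
Over the interval, μ = 0.455 × 5 = 2.275 (a 5-minute window = 5 minutes).
P(N ≥ 5) = 1 − P(N ≤ 4) ≈ 0.0809.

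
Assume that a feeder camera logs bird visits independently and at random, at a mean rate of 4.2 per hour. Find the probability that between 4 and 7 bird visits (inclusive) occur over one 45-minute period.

0.3709

Over the interval, μ = 4.2 × 0.75 = 3.15 (a 45-minute period = 0.75 hours).
P(4 ≤ N ≤ 7) = Σ_{j=4}^{7} e^(−3.15) · 3.15^j/j! ≈ 0.3709.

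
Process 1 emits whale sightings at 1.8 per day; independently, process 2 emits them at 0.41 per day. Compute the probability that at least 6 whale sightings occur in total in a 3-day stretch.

Independent Poisson processes superpose: combined rate λ = 1.8 + 0.41 = 2.21 per day.
Over the interval, μ = 2.21 × 3 = 6.63 (a 3-day stretch = 3 days).
P(N ≥ 6) = 1 − P(N ≤ 5) ≈ 0.6496.

0.6496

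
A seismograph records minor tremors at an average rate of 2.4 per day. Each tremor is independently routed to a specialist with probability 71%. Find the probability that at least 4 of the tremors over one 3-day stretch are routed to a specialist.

0.7503

Thinning: the tremors that are routed to a specialist themselves form a Poisson process with rate 0.71 × 2.4 = 1.704 per day.
Over the interval, μ = 1.704 × 3 = 5.112 (a 3-day stretch = 3 days).
P(N ≥ 4) = 1 − P(N ≤ 3) ≈ 0.7503.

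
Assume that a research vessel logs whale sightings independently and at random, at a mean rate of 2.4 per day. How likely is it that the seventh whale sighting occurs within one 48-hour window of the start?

0.2092

Over the interval, μ = 2.4 × 2 = 4.8 (a 48-hour window = 2 days).
The seventh arrival falls in the interval iff at least 7 events occur there: P(S_7 ≤ t) = P(N ≥ 7) = 1 − P(N ≤ 6) ≈ 0.2092.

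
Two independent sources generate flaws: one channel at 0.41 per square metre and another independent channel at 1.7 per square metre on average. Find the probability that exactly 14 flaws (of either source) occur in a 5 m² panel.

0.0636

Independent Poisson processes superpose: combined rate λ = 0.41 + 1.7 = 2.11 per square metre.
Over the interval, μ = 2.11 × 5 = 10.55 (a 5 m² panel = 5 square metres).
P(N = 14) = e^(−10.55) · 10.55^14/14! ≈ 0.0636.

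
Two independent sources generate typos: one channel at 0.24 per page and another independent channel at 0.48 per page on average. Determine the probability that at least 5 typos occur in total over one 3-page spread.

Independent Poisson processes superpose: combined rate λ = 0.24 + 0.48 = 0.72 per page.
Over the interval, μ = 0.72 × 3 = 2.16 (a 3-page spread = 3 pages).
P(N ≥ 5) = 1 − P(N ≤ 4) ≈ 0.0682.

0.0682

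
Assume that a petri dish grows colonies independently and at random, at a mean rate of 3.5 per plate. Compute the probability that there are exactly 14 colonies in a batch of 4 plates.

Over the interval, μ = 3.5 × 4 = 14 (a batch of 4 plates = 4 plates).
P(N = 14) = e^(−μ) μ^14/14! = e^(−14) · 14^14/87178291200 ≈ 0.1060.

0.1060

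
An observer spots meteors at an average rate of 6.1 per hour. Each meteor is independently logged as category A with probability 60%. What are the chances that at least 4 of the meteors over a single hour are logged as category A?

Thinning: the meteors that are logged as category A themselves form a Poisson process with rate 0.6 × 6.1 = 3.66 per hour.
So μ = 3.66.
P(N ≥ 4) = 1 − P(N ≤ 3) ≈ 0.4975.

0.4975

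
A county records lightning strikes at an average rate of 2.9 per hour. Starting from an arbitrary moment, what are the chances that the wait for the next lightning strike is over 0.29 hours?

The wait for the next event is exponential with rate λ = 2.9 per hour.
P(T > 0.29) = e^(−λt) = e^(−2.9 × 0.29) = e^(−0.841) ≈ 0.4313.

0.4313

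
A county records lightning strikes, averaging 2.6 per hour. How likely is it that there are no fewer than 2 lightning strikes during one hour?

0.7326

With mean μ = 2.6 per hour,
P(N ≥ 2) = 1 − P(N ≤ 1) = 1 − Σ_{j=0}^{1} e^(−μ) μ^j/j! ≈ 0.7326.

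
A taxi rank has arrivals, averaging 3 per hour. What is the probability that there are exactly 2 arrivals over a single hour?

0.2240

With mean μ = 3 per hour,
P(N = 2) = e^(−μ) μ^2/2! = e^(−3) · 3^2/2 ≈ 0.2240.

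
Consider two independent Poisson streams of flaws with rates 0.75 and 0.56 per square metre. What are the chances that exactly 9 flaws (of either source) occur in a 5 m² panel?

Independent Poisson processes superpose: combined rate λ = 0.75 + 0.56 = 1.31 per square metre.
Over the interval, μ = 1.31 × 5 = 6.55 (a 5 m² panel = 5 square metres).
P(N = 9) = e^(−6.55) · 6.55^9/9! ≈ 0.0875.

0.0875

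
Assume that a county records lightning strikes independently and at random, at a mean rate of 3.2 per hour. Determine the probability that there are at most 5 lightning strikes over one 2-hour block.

Over the interval, μ = 3.2 × 2 = 6.4 (a 2-hour block = 2 hours).
P(N ≤ 5) = Σ_{j=0}^{5} e^(−μ) μ^j/j! ≈ 0.3837.

0.3837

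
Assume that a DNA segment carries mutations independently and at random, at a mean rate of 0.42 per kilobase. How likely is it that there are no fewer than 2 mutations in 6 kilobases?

0.7168

Over the interval, μ = 0.42 × 6 = 2.52 (6 kilobases).
P(N ≥ 2) = 1 − P(N ≤ 1) = 1 − Σ_{j=0}^{1} e^(−μ) μ^j/j! ≈ 0.7168.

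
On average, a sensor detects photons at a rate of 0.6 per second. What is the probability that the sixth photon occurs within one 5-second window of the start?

Over the interval, μ = 0.6 × 5 = 3 (a 5-second window = 5 seconds).
The sixth arrival falls in the interval iff at least 6 events occur there: P(S_6 ≤ t) = P(N ≥ 6) = 1 − P(N ≤ 5) ≈ 0.0839.

0.0839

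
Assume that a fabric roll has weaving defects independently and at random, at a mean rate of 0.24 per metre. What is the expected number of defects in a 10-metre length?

E[N] = λt = 0.24 × 10 = 2.4 (a 10-metre length = 10 metres).

2.4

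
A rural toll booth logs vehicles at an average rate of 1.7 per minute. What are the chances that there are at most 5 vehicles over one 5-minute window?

0.1496

Over the interval, μ = 1.7 × 5 = 8.5 (a 5-minute window = 5 minutes).
P(N ≤ 5) = Σ_{j=0}^{5} e^(−μ) μ^j/j! ≈ 0.1496.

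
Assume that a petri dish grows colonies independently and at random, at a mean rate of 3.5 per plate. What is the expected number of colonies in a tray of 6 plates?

21

E[N] = λt = 3.5 × 6 = 21 (a tray of 6 plates = 6 plates).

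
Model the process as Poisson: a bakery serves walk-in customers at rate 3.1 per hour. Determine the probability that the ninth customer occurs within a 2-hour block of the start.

0.1741

Over the interval, μ = 3.1 × 2 = 6.2 (a 2-hour block = 2 hours).
The ninth arrival falls in the interval iff at least 9 events occur there: P(S_9 ≤ t) = P(N ≥ 9) = 1 − P(N ≤ 8) ≈ 0.1741.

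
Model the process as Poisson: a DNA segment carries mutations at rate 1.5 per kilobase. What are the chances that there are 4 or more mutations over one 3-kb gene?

Over the interval, μ = 1.5 × 3 = 4.5 (a 3-kb gene = 3 kilobases).
P(N ≥ 4) = 1 − P(N ≤ 3) = 1 − Σ_{j=0}^{3} e^(−μ) μ^j/j! ≈ 0.6577.

0.6577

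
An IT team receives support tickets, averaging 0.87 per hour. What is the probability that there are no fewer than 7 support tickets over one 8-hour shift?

Over the interval, μ = 0.87 × 8 = 6.96 (an 8-hour shift = 8 hours).
P(N ≥ 7) = 1 − P(N ≤ 6) = 1 − Σ_{j=0}^{6} e^(−μ) μ^j/j! ≈ 0.5443.

0.5443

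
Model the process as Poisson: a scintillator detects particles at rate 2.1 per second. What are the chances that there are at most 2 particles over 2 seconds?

0.2102

Over the interval, μ = 2.1 × 2 = 4.2 (2 seconds).
P(N ≤ 2) = Σ_{j=0}^{2} e^(−μ) μ^j/j! ≈ 0.2102.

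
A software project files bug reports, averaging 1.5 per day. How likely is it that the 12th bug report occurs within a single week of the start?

0.3613

Over the interval, μ = 1.5 × 7 = 10.5 (a week = 7 days).
The 12th arrival falls in the interval iff at least 12 events occur there: P(S_12 ≤ t) = P(N ≥ 12) = 1 − P(N ≤ 11) ≈ 0.3613.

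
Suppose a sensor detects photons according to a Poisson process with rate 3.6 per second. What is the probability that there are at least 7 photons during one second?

With mean μ = 3.6 per second,
P(N ≥ 7) = 1 − P(N ≤ 6) = 1 − Σ_{j=0}^{6} e^(−μ) μ^j/j! ≈ 0.0733.

0.0733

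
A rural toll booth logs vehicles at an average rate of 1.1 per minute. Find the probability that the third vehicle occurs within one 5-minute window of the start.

Over the interval, μ = 1.1 × 5 = 5.5 (a 5-minute window = 5 minutes).
The third arrival falls in the interval iff at least 3 events occur there: P(S_3 ≤ t) = P(N ≥ 3) = 1 − P(N ≤ 2) ≈ 0.9116.

0.9116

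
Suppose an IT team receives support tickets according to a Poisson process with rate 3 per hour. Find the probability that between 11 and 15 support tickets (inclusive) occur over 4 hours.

Over the interval, μ = 3 × 4 = 12 (4 hours).
P(11 ≤ N ≤ 15) = Σ_{j=11}^{15} e^(−12) · 12^j/j! ≈ 0.4972.

0.4972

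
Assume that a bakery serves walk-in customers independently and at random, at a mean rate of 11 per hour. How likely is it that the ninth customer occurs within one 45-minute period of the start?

Over the interval, μ = 11 × 0.75 = 8.25 (a 45-minute period = 0.75 hours).
The ninth arrival falls in the interval iff at least 9 events occur there: P(S_9 ≤ t) = P(N ≥ 9) = 1 − P(N ≤ 8) ≈ 0.4423.

0.4423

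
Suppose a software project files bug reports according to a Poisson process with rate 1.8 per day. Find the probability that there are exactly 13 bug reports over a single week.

Over the interval, μ = 1.8 × 7 = 12.6 (a week = 7 days).
P(N = 13) = e^(−μ) μ^13/13! = e^(−12.6) · 12.6^13/6227020800 ≈ 0.1093.

0.1093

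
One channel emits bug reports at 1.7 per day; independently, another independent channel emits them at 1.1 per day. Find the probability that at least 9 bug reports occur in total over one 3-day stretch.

Independent Poisson processes superpose: combined rate λ = 1.7 + 1.1 = 2.8 per day.
Over the interval, μ = 2.8 × 3 = 8.4 (a 3-day stretch = 3 days).
P(N ≥ 9) = 1 − P(N ≤ 8) ≈ 0.4631.

0.4631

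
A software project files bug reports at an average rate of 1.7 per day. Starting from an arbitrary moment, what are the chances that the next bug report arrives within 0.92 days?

0.7907

Inter-arrival times are exponential with rate λ = 1.7 per day.
P(T ≤ 0.92) = 1 − e^(−λt) = 1 − e^(−1.7 × 0.92) = 1 − e^(−1.564) ≈ 0.7907.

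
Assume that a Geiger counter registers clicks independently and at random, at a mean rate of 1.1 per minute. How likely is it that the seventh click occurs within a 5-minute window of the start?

Over the interval, μ = 1.1 × 5 = 5.5 (a 5-minute window = 5 minutes).
The seventh arrival falls in the interval iff at least 7 events occur there: P(S_7 ≤ t) = P(N ≥ 7) = 1 − P(N ≤ 6) ≈ 0.3140.

0.3140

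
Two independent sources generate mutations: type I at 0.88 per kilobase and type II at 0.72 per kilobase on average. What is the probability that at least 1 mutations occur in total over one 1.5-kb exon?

0.9093

Independent Poisson processes superpose: combined rate λ = 0.88 + 0.72 = 1.6 per kilobase.
Over the interval, μ = 1.6 × 1.5 = 2.4 (a 1.5-kb exon = 1.5 kilobases).
P(N ≥ 1) = 1 − P(N ≤ 0) ≈ 0.9093.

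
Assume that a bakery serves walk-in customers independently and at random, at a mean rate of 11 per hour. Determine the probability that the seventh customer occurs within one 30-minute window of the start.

0.3140

Over the interval, μ = 11 × 0.5 = 5.5 (a 30-minute window = 0.5 hours).
The seventh arrival falls in the interval iff at least 7 events occur there: P(S_7 ≤ t) = P(N ≥ 7) = 1 − P(N ≤ 6) ≈ 0.3140.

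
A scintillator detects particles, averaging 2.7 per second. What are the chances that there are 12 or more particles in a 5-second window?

0.6955

Over the interval, μ = 2.7 × 5 = 13.5 (a 5-second window = 5 seconds).
P(N ≥ 12) = 1 − P(N ≤ 11) = 1 − Σ_{j=0}^{11} e^(−μ) μ^j/j! ≈ 0.6955.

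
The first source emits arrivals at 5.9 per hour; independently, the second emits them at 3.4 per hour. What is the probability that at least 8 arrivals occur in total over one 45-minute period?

0.3976

Independent Poisson processes superpose: combined rate λ = 5.9 + 3.4 = 9.3 per hour.
Over the interval, μ = 9.3 × 0.75 = 6.975 (a 45-minute period = 0.75 hours).
P(N ≥ 8) = 1 − P(N ≤ 7) ≈ 0.3976.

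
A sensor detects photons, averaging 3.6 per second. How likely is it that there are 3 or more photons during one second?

With mean μ = 3.6 per second,
P(N ≥ 3) = 1 − P(N ≤ 2) = 1 − Σ_{j=0}^{2} e^(−μ) μ^j/j! ≈ 0.6973.

0.6973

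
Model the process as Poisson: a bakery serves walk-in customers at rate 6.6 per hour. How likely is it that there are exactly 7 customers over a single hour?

With mean μ = 6.6 per hour,
P(N = 7) = e^(−μ) μ^7/7! = e^(−6.6) · 6.6^7/5040 ≈ 0.1472.

0.1472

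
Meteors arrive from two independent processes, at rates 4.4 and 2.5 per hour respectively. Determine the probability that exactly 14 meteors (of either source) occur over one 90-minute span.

Independent Poisson processes superpose: combined rate λ = 4.4 + 2.5 = 6.9 per hour.
Over the interval, μ = 6.9 × 1.5 = 10.35 (a 90-minute span = 1.5 hours).
P(N = 14) = e^(−10.35) · 10.35^14/14! ≈ 0.0594.

0.0594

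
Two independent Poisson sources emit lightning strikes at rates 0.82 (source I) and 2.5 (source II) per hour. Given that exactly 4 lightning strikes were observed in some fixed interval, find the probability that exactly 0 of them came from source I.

0.3215

Given the total, each event is independently from source I with probability p = λ_I/(λ_I+λ_II) = 0.82/3.32 ≈ 0.2470.
So K ~ Binomial(4, 0.82/3.32): P(K = 0) = C(4,0) · (0.82/3.32)^0 · (2.5/3.32)^4 ≈ 0.3215.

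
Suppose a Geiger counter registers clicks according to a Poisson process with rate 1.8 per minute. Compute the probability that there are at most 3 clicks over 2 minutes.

Over the interval, μ = 1.8 × 2 = 3.6 (2 minutes).
P(N ≤ 3) = Σ_{j=0}^{3} e^(−μ) μ^j/j! ≈ 0.5152.

0.5152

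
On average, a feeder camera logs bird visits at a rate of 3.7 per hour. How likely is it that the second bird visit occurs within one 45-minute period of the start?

0.7646

Over the interval, μ = 3.7 × 0.75 = 2.775 (a 45-minute period = 0.75 hours).
The second arrival falls in the interval iff at least 2 events occur there: P(S_2 ≤ t) = P(N ≥ 2) = 1 − P(N ≤ 1) ≈ 0.7646.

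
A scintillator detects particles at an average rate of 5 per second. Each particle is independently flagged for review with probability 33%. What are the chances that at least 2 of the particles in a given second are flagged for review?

Thinning: the particles that are flagged for review themselves form a Poisson process with rate 0.33 × 5 = 1.65 per second.
So μ = 1.65.
P(N ≥ 2) = 1 − P(N ≤ 1) ≈ 0.4911.

0.4911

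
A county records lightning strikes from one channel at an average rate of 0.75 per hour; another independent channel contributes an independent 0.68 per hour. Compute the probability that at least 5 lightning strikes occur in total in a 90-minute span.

0.0667

Independent Poisson processes superpose: combined rate λ = 0.75 + 0.68 = 1.43 per hour.
Over the interval, μ = 1.43 × 1.5 = 2.145 (a 90-minute span = 1.5 hours).
P(N ≥ 5) = 1 − P(N ≤ 4) ≈ 0.0667.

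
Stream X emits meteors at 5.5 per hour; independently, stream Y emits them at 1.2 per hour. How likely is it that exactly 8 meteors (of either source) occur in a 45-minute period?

Independent Poisson processes superpose: combined rate λ = 5.5 + 1.2 = 6.7 per hour.
Over the interval, μ = 6.7 × 0.75 = 5.025 (a 45-minute period = 0.75 hours).
P(N = 8) = e^(−5.025) · 5.025^8/8! ≈ 0.0663.

0.0663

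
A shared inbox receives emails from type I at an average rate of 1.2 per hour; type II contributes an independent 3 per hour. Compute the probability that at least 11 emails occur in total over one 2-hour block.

0.2257

Independent Poisson processes superpose: combined rate λ = 1.2 + 3 = 4.2 per hour.
Over the interval, μ = 4.2 × 2 = 8.4 (a 2-hour block = 2 hours).
P(N ≥ 11) = 1 − P(N ≤ 10) ≈ 0.2257.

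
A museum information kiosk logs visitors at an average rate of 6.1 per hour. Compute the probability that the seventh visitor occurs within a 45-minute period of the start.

Over the interval, μ = 6.1 × 0.75 = 4.575 (a 45-minute period = 0.75 hours).
The seventh arrival falls in the interval iff at least 7 events occur there: P(S_7 ≤ t) = P(N ≥ 7) = 1 − P(N ≤ 6) ≈ 0.1787.

0.1787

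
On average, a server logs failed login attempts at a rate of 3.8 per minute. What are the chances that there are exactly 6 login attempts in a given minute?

0.0936

With mean μ = 3.8 per minute,
P(N = 6) = e^(−μ) μ^6/6! = e^(−3.8) · 3.8^6/720 ≈ 0.0936.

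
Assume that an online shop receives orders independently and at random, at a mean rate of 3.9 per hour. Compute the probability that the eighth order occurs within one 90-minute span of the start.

0.2356

Over the interval, μ = 3.9 × 1.5 = 5.85 (a 90-minute span = 1.5 hours).
The eighth arrival falls in the interval iff at least 8 events occur there: P(S_8 ≤ t) = P(N ≥ 8) = 1 − P(N ≤ 7) ≈ 0.2356.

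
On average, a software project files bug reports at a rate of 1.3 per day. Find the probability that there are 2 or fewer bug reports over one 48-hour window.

0.5184

Over the interval, μ = 1.3 × 2 = 2.6 (a 48-hour window = 2 days).
P(N ≤ 2) = Σ_{j=0}^{2} e^(−μ) μ^j/j! ≈ 0.5184.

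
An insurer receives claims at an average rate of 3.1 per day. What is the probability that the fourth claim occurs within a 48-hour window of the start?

Over the interval, μ = 3.1 × 2 = 6.2 (a 48-hour window = 2 days).
The fourth arrival falls in the interval iff at least 4 events occur there: P(S_4 ≤ t) = P(N ≥ 4) = 1 − P(N ≤ 3) ≈ 0.8658.

0.8658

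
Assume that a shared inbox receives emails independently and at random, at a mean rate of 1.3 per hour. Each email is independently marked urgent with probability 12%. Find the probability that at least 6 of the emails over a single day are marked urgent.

Thinning: the emails that are marked urgent themselves form a Poisson process with rate 0.12 × 1.3 = 0.156 per hour.
Over the interval, μ = 0.156 × 24 = 3.744 (a day = 24 hours).
P(N ≥ 6) = 1 − P(N ≤ 5) ≈ 0.1762.

0.1762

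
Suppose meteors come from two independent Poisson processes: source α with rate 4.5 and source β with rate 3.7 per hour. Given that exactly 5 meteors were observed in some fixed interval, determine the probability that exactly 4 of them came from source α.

0.2046

Given the total, each event is independently from source α with probability p = λ_α/(λ_α+λ_β) = 4.5/8.2 ≈ 0.5488.
So K ~ Binomial(5, 4.5/8.2): P(K = 4) = C(5,4) · (4.5/8.2)^4 · (3.7/8.2)^1 ≈ 0.2046.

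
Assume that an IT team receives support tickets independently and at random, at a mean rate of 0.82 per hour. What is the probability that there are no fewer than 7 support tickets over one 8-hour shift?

Over the interval, μ = 0.82 × 8 = 6.56 (an 8-hour shift = 8 hours).
P(N ≥ 7) = 1 − P(N ≤ 6) = 1 − Σ_{j=0}^{6} e^(−μ) μ^j/j! ≈ 0.4829.

0.4829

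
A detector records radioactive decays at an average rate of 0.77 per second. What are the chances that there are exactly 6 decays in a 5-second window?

0.0962

Over the interval, μ = 0.77 × 5 = 3.85 (a 5-second window = 5 seconds).
P(N = 6) = e^(−μ) μ^6/6! = e^(−3.85) · 3.85^6/720 ≈ 0.0962.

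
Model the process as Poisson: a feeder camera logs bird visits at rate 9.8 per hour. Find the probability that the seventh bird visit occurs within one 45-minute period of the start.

Over the interval, μ = 9.8 × 0.75 = 7.35 (a 45-minute period = 0.75 hours).
The seventh arrival falls in the interval iff at least 7 events occur there: P(S_7 ≤ t) = P(N ≥ 7) = 1 − P(N ≤ 6) ≈ 0.6010.

0.6010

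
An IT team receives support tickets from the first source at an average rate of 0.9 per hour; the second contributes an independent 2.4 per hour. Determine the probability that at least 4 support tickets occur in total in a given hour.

0.4197

Independent Poisson processes superpose: combined rate λ = 0.9 + 2.4 = 3.3 per hour.
So μ = 3.3.
P(N ≥ 4) = 1 − P(N ≤ 3) ≈ 0.4197.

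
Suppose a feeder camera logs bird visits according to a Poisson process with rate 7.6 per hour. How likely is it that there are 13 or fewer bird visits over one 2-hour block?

Over the interval, μ = 7.6 × 2 = 15.2 (a 2-hour block = 2 hours).
P(N ≤ 13) = Σ_{j=0}^{13} e^(−μ) μ^j/j! ≈ 0.3444.

0.3444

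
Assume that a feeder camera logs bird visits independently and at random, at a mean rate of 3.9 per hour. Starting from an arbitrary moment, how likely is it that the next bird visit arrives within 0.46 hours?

0.8337

Inter-arrival times are exponential with rate λ = 3.9 per hour.
P(T ≤ 0.46) = 1 − e^(−λt) = 1 − e^(−3.9 × 0.46) = 1 − e^(−1.794) ≈ 0.8337.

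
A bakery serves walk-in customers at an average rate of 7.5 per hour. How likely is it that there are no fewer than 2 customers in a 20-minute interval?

Over the interval, μ = 7.5 × 1/3 = 2.5 (a 20-minute interval = 1/3 hours).
P(N ≥ 2) = 1 − P(N ≤ 1) = 1 − Σ_{j=0}^{1} e^(−μ) μ^j/j! ≈ 0.7127.

0.7127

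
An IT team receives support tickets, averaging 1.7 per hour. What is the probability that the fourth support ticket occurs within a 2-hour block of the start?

0.4416

Over the interval, μ = 1.7 × 2 = 3.4 (a 2-hour block = 2 hours).
The fourth arrival falls in the interval iff at least 4 events occur there: P(S_4 ≤ t) = P(N ≥ 4) = 1 − P(N ≤ 3) ≈ 0.4416.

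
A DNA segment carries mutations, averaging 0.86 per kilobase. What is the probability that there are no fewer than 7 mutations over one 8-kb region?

Over the interval, μ = 0.86 × 8 = 6.88 (an 8-kb region = 8 kilobases).
P(N ≥ 7) = 1 − P(N ≤ 6) = 1 − Σ_{j=0}^{6} e^(−μ) μ^j/j! ≈ 0.5323.

0.5323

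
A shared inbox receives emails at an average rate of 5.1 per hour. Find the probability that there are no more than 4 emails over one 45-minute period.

Over the interval, μ = 5.1 × 0.75 = 3.825 (a 45-minute period = 0.75 hours).
P(N ≤ 4) = Σ_{j=0}^{4} e^(−μ) μ^j/j! ≈ 0.6630.

0.6630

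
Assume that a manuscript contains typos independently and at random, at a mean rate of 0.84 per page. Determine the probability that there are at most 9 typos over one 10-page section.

0.6659

Over the interval, μ = 0.84 × 10 = 8.4 (a 10-page section = 10 pages).
P(N ≤ 9) = Σ_{j=0}^{9} e^(−μ) μ^j/j! ≈ 0.6659.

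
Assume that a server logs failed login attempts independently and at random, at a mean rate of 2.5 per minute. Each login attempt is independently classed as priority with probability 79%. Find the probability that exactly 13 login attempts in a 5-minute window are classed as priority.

0.0702

Thinning: the login attempts that are classed as priority themselves form a Poisson process with rate 0.79 × 2.5 = 1.975 per minute.
Over the interval, μ = 1.975 × 5 = 9.875 (a 5-minute window = 5 minutes).
P(N = 13) = e^(−9.875) · 9.875^13/13! ≈ 0.0702.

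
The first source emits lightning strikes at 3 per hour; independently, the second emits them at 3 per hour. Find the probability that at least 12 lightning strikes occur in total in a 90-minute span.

0.1970

Independent Poisson processes superpose: combined rate λ = 3 + 3 = 6 per hour.
Over the interval, μ = 6 × 1.5 = 9 (a 90-minute span = 1.5 hours).
P(N ≥ 12) = 1 − P(N ≤ 11) ≈ 0.1970.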